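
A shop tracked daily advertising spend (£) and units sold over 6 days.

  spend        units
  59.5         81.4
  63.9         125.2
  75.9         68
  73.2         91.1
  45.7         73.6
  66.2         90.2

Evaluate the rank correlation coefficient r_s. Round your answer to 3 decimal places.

-0.029

Rank spend: 2, 3, 6, 5, 1, 4
Rank units: 3, 6, 1, 5, 2, 4
d = rank(spend) − rank(units): -1, -3, 5, 0, -1, 0; Σd² = 36
ρ = 1 − 6Σd² / [n(n²−1)] = 1 − 6×36 / (6×35) = 1 − 216/210 ≈ -0.029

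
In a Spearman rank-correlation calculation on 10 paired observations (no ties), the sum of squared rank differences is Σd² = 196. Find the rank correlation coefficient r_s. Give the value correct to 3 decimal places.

ρ = 1 − 6Σd² / [n(n²−1)] = 1 − 6×196 / (10×99)
  = 1 − 1176/990 = 1 − 1.1879 ≈ -0.188

-0.188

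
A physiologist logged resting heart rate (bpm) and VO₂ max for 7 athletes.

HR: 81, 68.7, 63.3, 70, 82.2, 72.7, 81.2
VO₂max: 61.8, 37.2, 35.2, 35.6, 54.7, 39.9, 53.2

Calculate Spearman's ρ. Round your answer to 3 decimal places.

Rank HR: 5, 2, 1, 3, 7, 4, 6
Rank VO₂max: 7, 3, 1, 2, 6, 4, 5
d = rank(HR) − rank(VO₂max): -2, -1, 0, 1, 1, 0, 1; Σd² = 8
ρ = 1 − 6Σd² / [n(n²−1)] = 1 − 6×8 / (7×48) = 1 − 48/336 ≈ 0.857

0.857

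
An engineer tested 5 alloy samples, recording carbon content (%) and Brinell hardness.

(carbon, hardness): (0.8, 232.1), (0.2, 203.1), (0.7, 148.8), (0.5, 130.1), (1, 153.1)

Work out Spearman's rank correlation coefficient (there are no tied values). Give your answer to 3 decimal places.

0.200

Rank carbon: 4, 1, 3, 2, 5
Rank hardness: 5, 4, 2, 1, 3
d = rank(carbon) − rank(hardness): -1, -3, 1, 1, 2; Σd² = 16
ρ = 1 − 6Σd² / [n(n²−1)] = 1 − 6×16 / (5×24) = 1 − 96/120 ≈ 0.200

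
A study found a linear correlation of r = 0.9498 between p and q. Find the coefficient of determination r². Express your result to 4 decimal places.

0.9021

r² = (0.9498)² = 0.9021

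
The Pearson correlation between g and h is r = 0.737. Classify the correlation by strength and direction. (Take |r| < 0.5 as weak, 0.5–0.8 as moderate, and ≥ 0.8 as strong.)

moderate positive

r = 0.737 > 0 so the relationship is positive.
|r| = 0.737, which falls in the moderate range.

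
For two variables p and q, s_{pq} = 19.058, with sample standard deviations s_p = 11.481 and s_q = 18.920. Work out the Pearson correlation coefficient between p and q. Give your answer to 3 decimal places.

r = Cov(p,q) / (s_p · s_q) = 19.058 / (11.481 × 18.920)
  = 19.058 / 217.2205 ≈ 0.088

0.088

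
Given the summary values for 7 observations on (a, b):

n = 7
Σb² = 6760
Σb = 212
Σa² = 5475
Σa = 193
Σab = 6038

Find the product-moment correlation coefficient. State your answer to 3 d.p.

0.844

r = (nΣab − ΣaΣb) / √[(nΣa² − (Σa)²)(nΣb² − (Σb)²)]
Numerator: 7×6038 − 193×212 = 1350
Denominator: √[(38325 − 37249)(47320 − 44944)] = √[1076 × 2376] = 1598.9296
r = 1350 / 1598.9296 ≈ 0.844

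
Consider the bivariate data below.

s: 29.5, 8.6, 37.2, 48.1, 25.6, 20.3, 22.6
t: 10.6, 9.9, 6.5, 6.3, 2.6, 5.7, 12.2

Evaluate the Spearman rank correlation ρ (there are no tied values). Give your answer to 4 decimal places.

-0.1071

Rank s: 5, 1, 6, 7, 4, 2, 3
Rank t: 6, 5, 4, 3, 1, 2, 7
d = rank(s) − rank(t): -1, -4, 2, 4, 3, 0, -4; Σd² = 62
ρ = 1 − 6Σd² / [n(n²−1)] = 1 − 6×62 / (7×48) = 1 − 372/336 ≈ -0.1071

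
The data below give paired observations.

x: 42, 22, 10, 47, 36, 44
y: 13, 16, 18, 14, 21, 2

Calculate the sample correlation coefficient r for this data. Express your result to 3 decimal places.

-0.492

n = 6, Σx = 201, Σy = 84, Σx² = 7789, Σy² = 1390, Σxy = 2580
nΣxy − ΣxΣy = 15480 − 16884 = -1404
nΣx² − (Σx)² = 46734 − 40401 = 6333; nΣy² − (Σy)² = 8340 − 7056 = 1284
r = -1404 / √(6333 × 1284) = -1404 / 2851.5911 ≈ -0.492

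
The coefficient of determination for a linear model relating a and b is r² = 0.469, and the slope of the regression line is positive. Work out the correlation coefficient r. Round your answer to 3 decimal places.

0.685

|r| = √0.469 = 0.685
The association is positive, so r = 0.685.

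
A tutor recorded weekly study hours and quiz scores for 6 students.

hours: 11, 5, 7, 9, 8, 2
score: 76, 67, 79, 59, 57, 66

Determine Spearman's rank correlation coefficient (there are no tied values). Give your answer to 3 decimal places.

-0.029

Rank hours: 6, 2, 3, 5, 4, 1
Rank score: 5, 4, 6, 2, 1, 3
d = rank(hours) − rank(score): 1, -2, -3, 3, 3, -2; Σd² = 36
ρ = 1 − 6Σd² / [n(n²−1)] = 1 − 6×36 / (6×35) = 1 − 216/210 ≈ -0.029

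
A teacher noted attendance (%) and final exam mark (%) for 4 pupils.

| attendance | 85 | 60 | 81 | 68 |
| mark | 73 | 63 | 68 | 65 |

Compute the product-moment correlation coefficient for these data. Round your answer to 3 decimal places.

0.938

n = 4, Σx = 294, Σy = 269, Σx² = 22010, Σy² = 18147, Σxy = 19913
nΣxy − ΣxΣy = 79652 − 79086 = 566
nΣx² − (Σx)² = 88040 − 86436 = 1604; nΣy² − (Σy)² = 72588 − 72361 = 227
r = 566 / √(1604 × 227) = 566 / 603.4136 ≈ 0.938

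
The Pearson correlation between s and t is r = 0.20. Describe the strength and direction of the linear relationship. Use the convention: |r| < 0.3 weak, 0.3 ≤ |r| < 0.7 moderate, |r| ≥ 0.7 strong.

r = 0.20 > 0 so the relationship is positive.
|r| = 0.20, which falls in the weak range.

weak positive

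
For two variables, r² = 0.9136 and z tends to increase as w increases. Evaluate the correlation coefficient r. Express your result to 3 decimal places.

|r| = √0.9136 = 0.956
The association is positive, so r = 0.956.

0.956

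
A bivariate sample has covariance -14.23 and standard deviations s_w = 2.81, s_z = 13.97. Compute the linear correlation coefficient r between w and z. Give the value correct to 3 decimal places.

-0.362

r = Cov(w,z) / (s_w · s_z) = -14.23 / (2.81 × 13.97)
  = -14.23 / 39.2557 ≈ -0.362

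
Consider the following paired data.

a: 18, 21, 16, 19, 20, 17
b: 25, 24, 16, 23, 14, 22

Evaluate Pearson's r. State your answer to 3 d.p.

n = 6, Σa = 111, Σb = 124, Σa² = 2071, Σb² = 2666, Σab = 2301
nΣab − ΣaΣb = 13806 − 13764 = 42
nΣa² − (Σa)² = 12426 − 12321 = 105; nΣb² − (Σb)² = 15996 − 15376 = 620
r = 42 / √(105 × 620) = 42 / 255.1470 ≈ 0.165

0.165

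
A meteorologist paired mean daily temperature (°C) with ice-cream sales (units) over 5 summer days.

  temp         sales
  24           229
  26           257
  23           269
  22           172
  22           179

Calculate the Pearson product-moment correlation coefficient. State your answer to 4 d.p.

n = 5, Σx = 117, Σy = 1106, Σx² = 2749, Σy² = 252476, Σxy = 26087
nΣxy − ΣxΣy = 130435 − 129402 = 1033
nΣx² − (Σx)² = 13745 − 13689 = 56; nΣy² − (Σy)² = 1262380 − 1223236 = 39144
r = 1033 / √(56 × 39144) = 1033 / 1480.5621 ≈ 0.6977

0.6977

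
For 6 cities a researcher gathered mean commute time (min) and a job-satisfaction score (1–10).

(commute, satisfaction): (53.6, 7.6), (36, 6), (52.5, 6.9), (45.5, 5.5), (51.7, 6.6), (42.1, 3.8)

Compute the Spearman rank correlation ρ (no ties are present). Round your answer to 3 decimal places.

0.829

Rank commute: 6, 1, 5, 3, 4, 2
Rank satisfaction: 6, 3, 5, 2, 4, 1
d = rank(commute) − rank(satisfaction): 0, -2, 0, 1, 0, 1; Σd² = 6
ρ = 1 − 6Σd² / [n(n²−1)] = 1 − 6×6 / (6×35) = 1 − 36/210 ≈ 0.829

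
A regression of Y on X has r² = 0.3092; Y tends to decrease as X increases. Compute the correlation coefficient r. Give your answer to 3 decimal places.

|r| = √0.3092 = 0.556
The association is negative, so r = −0.556.

-0.556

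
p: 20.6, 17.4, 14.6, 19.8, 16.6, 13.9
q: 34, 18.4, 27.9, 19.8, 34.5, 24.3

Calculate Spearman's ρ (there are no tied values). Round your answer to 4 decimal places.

-0.0286

Rank p: 6, 4, 2, 5, 3, 1
Rank q: 5, 1, 4, 2, 6, 3
d = rank(p) − rank(q): 1, 3, -2, 3, -3, -2; Σd² = 36
ρ = 1 − 6Σd² / [n(n²−1)] = 1 − 6×36 / (6×35) = 1 − 216/210 ≈ -0.0286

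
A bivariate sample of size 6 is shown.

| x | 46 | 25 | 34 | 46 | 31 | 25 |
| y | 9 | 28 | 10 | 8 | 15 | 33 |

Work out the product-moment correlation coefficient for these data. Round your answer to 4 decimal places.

n = 6, Σx = 207, Σy = 103, Σx² = 7599, Σy² = 2343, Σxy = 3112
nΣxy − ΣxΣy = 18672 − 21321 = -2649
nΣx² − (Σx)² = 45594 − 42849 = 2745; nΣy² − (Σy)² = 14058 − 10609 = 3449
r = -2649 / √(2745 × 3449) = -2649 / 3076.9311 ≈ -0.8609

-0.8609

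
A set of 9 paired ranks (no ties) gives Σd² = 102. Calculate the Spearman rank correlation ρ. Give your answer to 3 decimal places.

ρ = 1 − 6Σd² / [n(n²−1)] = 1 − 6×102 / (9×80)
  = 1 − 612/720 = 1 − 0.8500 ≈ 0.150

0.150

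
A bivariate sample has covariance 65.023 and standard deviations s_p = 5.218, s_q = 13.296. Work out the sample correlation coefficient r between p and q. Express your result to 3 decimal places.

r = Cov(p,q) / (s_p · s_q) = 65.023 / (5.218 × 13.296)
  = 65.023 / 69.3785 ≈ 0.937

0.937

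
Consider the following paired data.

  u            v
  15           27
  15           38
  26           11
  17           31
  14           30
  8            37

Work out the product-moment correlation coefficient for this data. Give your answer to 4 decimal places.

-0.8784

n = 6, Σu = 95, Σv = 174, Σu² = 1675, Σv² = 5524, Σuv = 2504
nΣuv − ΣuΣv = 15024 − 16530 = -1506
nΣu² − (Σu)² = 10050 − 9025 = 1025; nΣv² − (Σv)² = 33144 − 30276 = 2868
r = -1506 / √(1025 × 2868) = -1506 / 1714.5553 ≈ -0.8784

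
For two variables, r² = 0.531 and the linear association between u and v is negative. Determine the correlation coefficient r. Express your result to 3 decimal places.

-0.729

|r| = √0.531 = 0.729
The association is negative, so r = −0.729.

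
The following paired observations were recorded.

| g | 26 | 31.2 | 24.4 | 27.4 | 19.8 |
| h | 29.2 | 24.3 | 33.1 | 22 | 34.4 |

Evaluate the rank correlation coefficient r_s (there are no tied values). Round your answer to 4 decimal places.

-0.9000

Rank g: 3, 5, 2, 4, 1
Rank h: 3, 2, 4, 1, 5
d = rank(g) − rank(h): 0, 3, -2, 3, -4; Σd² = 38
ρ = 1 − 6Σd² / [n(n²−1)] = 1 − 6×38 / (5×24) = 1 − 228/120 ≈ -0.9000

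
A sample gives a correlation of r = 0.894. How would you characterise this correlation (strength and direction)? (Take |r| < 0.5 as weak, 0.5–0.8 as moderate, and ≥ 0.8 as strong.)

strong positive

r = 0.894 > 0 so the relationship is positive.
|r| = 0.894, which falls in the strong range.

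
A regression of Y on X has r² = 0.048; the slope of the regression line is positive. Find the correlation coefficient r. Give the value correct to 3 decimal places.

0.219

|r| = √0.048 = 0.219
The association is positive, so r = 0.219.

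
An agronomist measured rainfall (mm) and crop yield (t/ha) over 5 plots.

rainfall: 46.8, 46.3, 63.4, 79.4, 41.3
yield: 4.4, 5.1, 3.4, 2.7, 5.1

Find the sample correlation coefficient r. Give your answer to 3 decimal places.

-0.968

n = 5, Σx = 277.2, Σy = 20.7, Σx² = 16363.54, Σy² = 90.23, Σxy = 1082.62
nΣxy − ΣxΣy = 5413.1 − 5738.04 = -324.94
nΣx² − (Σx)² = 81817.7 − 76839.84 = 4977.86; nΣy² − (Σy)² = 451.15 − 428.49 = 22.66
r = -324.94 / √(4977.86 × 22.66) = -324.94 / 335.8546 ≈ -0.968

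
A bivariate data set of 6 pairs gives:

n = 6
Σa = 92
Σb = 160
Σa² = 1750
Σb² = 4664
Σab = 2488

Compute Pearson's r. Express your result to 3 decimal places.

0.094

r = (nΣab − ΣaΣb) / √[(nΣa² − (Σa)²)(nΣb² − (Σb)²)]
Numerator: 6×2488 − 92×160 = 208
Denominator: √[(10500 − 8464)(27984 − 25600)] = √[2036 × 2384] = 2203.1396
r = 208 / 2203.1396 ≈ 0.094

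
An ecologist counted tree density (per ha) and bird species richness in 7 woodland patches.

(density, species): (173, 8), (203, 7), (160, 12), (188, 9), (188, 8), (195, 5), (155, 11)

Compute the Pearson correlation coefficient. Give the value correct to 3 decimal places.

n = 7, Σx = 1262, Σy = 60, Σx² = 229476, Σy² = 548, Σxy = 10601
nΣxy − ΣxΣy = 74207 − 75720 = -1513
nΣx² − (Σx)² = 1606332 − 1592644 = 13688; nΣy² − (Σy)² = 3836 − 3600 = 236
r = -1513 / √(13688 × 236) = -1513 / 1797.3225 ≈ -0.842

-0.842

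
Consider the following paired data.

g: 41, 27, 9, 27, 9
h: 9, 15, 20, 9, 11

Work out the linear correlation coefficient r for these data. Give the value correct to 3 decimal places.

n = 5, Σg = 113, Σh = 64, Σg² = 3301, Σh² = 908, Σgh = 1296
nΣgh − ΣgΣh = 6480 − 7232 = -752
nΣg² − (Σg)² = 16505 − 12769 = 3736; nΣh² − (Σh)² = 4540 − 4096 = 444
r = -752 / √(3736 × 444) = -752 / 1287.9379 ≈ -0.584

-0.584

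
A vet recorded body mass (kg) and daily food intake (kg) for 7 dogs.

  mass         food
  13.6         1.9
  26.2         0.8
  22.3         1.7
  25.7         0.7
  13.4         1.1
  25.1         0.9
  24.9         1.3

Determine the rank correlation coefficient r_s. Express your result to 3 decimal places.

Rank mass: 2, 7, 3, 6, 1, 5, 4
Rank food: 7, 2, 6, 1, 4, 3, 5
d = rank(mass) − rank(food): -5, 5, -3, 5, -3, 2, -1; Σd² = 98
ρ = 1 − 6Σd² / [n(n²−1)] = 1 − 6×98 / (7×48) = 1 − 588/336 ≈ -0.750

-0.750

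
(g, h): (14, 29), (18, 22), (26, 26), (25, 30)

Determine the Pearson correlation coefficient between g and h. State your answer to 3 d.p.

0.125

n = 4, Σg = 83, Σh = 107, Σg² = 1821, Σh² = 2901, Σgh = 2228
nΣgh − ΣgΣh = 8912 − 8881 = 31
nΣg² − (Σg)² = 7284 − 6889 = 395; nΣh² − (Σh)² = 11604 − 11449 = 155
r = 31 / √(395 × 155) = 31 / 247.4369 ≈ 0.125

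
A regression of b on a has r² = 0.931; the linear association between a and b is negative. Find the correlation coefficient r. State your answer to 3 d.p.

-0.965

|r| = √0.931 = 0.965
The association is negative, so r = −0.965.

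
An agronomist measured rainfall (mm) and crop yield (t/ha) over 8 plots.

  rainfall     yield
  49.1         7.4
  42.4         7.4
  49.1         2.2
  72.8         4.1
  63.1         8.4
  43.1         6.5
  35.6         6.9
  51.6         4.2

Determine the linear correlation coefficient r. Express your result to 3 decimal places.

n = 8, Σx = 406.8, Σy = 47.1, Σx² = 21688.36, Σy² = 309.23, Σxy = 2356.15
nΣxy − ΣxΣy = 18849.2 − 19160.28 = -311.08
nΣx² − (Σx)² = 173506.88 − 165486.24 = 8020.64; nΣy² − (Σy)² = 2473.84 − 2218.41 = 255.43
r = -311.08 / √(8020.64 × 255.43) = -311.08 / 1431.3323 ≈ -0.217

-0.217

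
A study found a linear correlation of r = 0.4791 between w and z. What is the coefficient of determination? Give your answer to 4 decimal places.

r² = (0.4791)² = 0.2295

0.2295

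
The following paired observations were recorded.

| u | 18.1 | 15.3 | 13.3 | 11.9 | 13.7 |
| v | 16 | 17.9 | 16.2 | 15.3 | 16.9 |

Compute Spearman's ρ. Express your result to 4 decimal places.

Rank u: 5, 4, 2, 1, 3
Rank v: 2, 5, 3, 1, 4
d = rank(u) − rank(v): 3, -1, -1, 0, -1; Σd² = 12
ρ = 1 − 6Σd² / [n(n²−1)] = 1 − 6×12 / (5×24) = 1 − 72/120 ≈ 0.4000

0.4000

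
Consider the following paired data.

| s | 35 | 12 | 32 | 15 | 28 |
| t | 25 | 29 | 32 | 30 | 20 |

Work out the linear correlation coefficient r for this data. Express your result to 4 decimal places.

n = 5, Σs = 122, Σt = 136, Σs² = 3402, Σt² = 3790, Σst = 3257
nΣst − ΣsΣt = 16285 − 16592 = -307
nΣs² − (Σs)² = 17010 − 14884 = 2126; nΣt² − (Σt)² = 18950 − 18496 = 454
r = -307 / √(2126 × 454) = -307 / 982.4480 ≈ -0.3125

-0.3125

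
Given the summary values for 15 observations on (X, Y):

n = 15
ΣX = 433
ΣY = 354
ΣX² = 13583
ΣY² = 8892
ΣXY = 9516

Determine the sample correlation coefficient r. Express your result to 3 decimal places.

r = (nΣXY − ΣXΣY) / √[(nΣX² − (ΣX)²)(nΣY² − (ΣY)²)]
Numerator: 15×9516 − 433×354 = -10542
Denominator: √[(203745 − 187489)(133380 − 125316)] = √[16256 × 8064] = 11449.3836
r = -10542 / 11449.3836 ≈ -0.921

-0.921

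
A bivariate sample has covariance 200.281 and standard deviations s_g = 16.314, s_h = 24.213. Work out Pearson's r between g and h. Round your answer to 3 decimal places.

0.507

r = Cov(g,h) / (s_g · s_h) = 200.281 / (16.314 × 24.213)
  = 200.281 / 395.0109 ≈ 0.507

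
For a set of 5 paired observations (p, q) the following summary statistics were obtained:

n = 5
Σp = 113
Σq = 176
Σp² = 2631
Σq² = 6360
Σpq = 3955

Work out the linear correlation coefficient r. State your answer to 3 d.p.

r = (nΣpq − ΣpΣq) / √[(nΣp² − (Σp)²)(nΣq² − (Σq)²)]
Numerator: 5×3955 − 113×176 = -113
Denominator: √[(13155 − 12769)(31800 − 30976)] = √[386 × 824] = 563.9716
r = -113 / 563.9716 ≈ -0.200

-0.200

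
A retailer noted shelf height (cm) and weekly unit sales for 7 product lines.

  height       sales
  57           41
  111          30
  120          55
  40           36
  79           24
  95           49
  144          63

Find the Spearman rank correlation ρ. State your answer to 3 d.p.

0.607

Rank height: 2, 5, 6, 1, 3, 4, 7
Rank sales: 4, 2, 6, 3, 1, 5, 7
d = rank(height) − rank(sales): -2, 3, 0, -2, 2, -1, 0; Σd² = 22
ρ = 1 − 6Σd² / [n(n²−1)] = 1 − 6×22 / (7×48) = 1 − 132/336 ≈ 0.607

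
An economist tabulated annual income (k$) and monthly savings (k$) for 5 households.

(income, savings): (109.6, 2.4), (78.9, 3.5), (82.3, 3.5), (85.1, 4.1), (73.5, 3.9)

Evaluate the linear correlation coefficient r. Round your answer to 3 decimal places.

n = 5, Σx = 429.4, Σy = 17.4, Σx² = 37654.92, Σy² = 62.28, Σxy = 1462.8
nΣxy − ΣxΣy = 7314 − 7471.56 = -157.56
nΣx² − (Σx)² = 188274.6 − 184384.36 = 3890.24; nΣy² − (Σy)² = 311.4 − 302.76 = 8.64
r = -157.56 / √(3890.24 × 8.64) = -157.56 / 183.3349 ≈ -0.859

-0.859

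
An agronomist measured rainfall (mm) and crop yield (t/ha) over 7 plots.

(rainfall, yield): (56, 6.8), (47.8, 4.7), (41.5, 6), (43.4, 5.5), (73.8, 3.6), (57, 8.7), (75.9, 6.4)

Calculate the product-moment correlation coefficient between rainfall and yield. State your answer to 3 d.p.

-0.111

n = 7, Σx = 395.4, Σy = 41.7, Σx² = 23482.9, Σy² = 264.19, Σxy = 2340.5
nΣxy − ΣxΣy = 16383.5 − 16488.18 = -104.68
nΣx² − (Σx)² = 164380.3 − 156341.16 = 8039.14; nΣy² − (Σy)² = 1849.33 − 1738.89 = 110.44
r = -104.68 / √(8039.14 × 110.44) = -104.68 / 942.2540 ≈ -0.111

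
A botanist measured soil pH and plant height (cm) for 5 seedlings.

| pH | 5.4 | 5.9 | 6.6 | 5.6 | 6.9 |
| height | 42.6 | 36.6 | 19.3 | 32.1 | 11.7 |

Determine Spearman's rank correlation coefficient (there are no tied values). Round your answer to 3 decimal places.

-0.900

Rank pH: 1, 3, 4, 2, 5
Rank height: 5, 4, 2, 3, 1
d = rank(pH) − rank(height): -4, -1, 2, -1, 4; Σd² = 38
ρ = 1 − 6Σd² / [n(n²−1)] = 1 − 6×38 / (5×24) = 1 − 228/120 ≈ -0.900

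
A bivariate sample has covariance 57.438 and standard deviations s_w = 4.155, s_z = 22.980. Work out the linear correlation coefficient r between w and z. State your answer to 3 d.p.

r = Cov(w,z) / (s_w · s_z) = 57.438 / (4.155 × 22.980)
  = 57.438 / 95.4819 ≈ 0.602

0.602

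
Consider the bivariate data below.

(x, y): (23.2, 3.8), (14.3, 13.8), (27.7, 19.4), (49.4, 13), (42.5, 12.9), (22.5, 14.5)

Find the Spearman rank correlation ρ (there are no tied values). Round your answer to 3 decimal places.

-0.257

Rank x: 3, 1, 4, 6, 5, 2
Rank y: 1, 4, 6, 3, 2, 5
d = rank(x) − rank(y): 2, -3, -2, 3, 3, -3; Σd² = 44
ρ = 1 − 6Σd² / [n(n²−1)] = 1 − 6×44 / (6×35) = 1 − 264/210 ≈ -0.257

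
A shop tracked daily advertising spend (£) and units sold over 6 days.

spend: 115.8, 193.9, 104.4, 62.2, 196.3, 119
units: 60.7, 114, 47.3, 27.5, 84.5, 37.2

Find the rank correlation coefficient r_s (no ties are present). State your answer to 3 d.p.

Rank spend: 3, 5, 2, 1, 6, 4
Rank units: 4, 6, 3, 1, 5, 2
d = rank(spend) − rank(units): -1, -1, -1, 0, 1, 2; Σd² = 8
ρ = 1 − 6Σd² / [n(n²−1)] = 1 − 6×8 / (6×35) = 1 − 48/210 ≈ 0.771

0.771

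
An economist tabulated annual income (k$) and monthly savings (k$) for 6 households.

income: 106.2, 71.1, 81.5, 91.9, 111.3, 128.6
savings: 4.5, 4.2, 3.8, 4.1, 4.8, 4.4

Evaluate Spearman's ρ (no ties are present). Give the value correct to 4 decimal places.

Rank income: 4, 1, 2, 3, 5, 6
Rank savings: 5, 3, 1, 2, 6, 4
d = rank(income) − rank(savings): -1, -2, 1, 1, -1, 2; Σd² = 12
ρ = 1 − 6Σd² / [n(n²−1)] = 1 − 6×12 / (6×35) = 1 − 72/210 ≈ 0.6571

0.6571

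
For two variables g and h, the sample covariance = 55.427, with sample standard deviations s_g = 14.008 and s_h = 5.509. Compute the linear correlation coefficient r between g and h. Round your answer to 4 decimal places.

0.7182

r = Cov(g,h) / (s_g · s_h) = 55.427 / (14.008 × 5.509)
  = 55.427 / 77.1701 ≈ 0.7182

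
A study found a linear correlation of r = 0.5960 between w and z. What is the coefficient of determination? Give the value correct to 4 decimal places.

r² = (0.5960)² = 0.3552

0.3552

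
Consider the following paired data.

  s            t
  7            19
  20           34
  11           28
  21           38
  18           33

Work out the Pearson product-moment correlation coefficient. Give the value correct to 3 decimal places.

0.966

n = 5, Σs = 77, Σt = 152, Σs² = 1335, Σt² = 4834, Σst = 2513
nΣst − ΣsΣt = 12565 − 11704 = 861
nΣs² − (Σs)² = 6675 − 5929 = 746; nΣt² − (Σt)² = 24170 − 23104 = 1066
r = 861 / √(746 × 1066) = 861 / 891.7601 ≈ 0.966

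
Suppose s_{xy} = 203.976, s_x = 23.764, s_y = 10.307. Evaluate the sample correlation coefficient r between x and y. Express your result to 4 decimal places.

r = Cov(x,y) / (s_x · s_y) = 203.976 / (23.764 × 10.307)
  = 203.976 / 244.9355 ≈ 0.8328

0.8328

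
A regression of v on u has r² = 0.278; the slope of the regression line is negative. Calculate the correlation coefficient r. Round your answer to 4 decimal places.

|r| = √0.278 = 0.5273
The association is negative, so r = −0.5273.

-0.5273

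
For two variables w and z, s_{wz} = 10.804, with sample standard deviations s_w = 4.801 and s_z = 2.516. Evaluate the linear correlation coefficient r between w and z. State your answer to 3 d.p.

r = Cov(w,z) / (s_w · s_z) = 10.804 / (4.801 × 2.516)
  = 10.804 / 12.0793 ≈ 0.894

0.894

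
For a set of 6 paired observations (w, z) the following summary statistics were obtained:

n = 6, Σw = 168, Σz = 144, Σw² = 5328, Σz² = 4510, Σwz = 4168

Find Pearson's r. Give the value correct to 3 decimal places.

r = (nΣwz − ΣwΣz) / √[(nΣw² − (Σw)²)(nΣz² − (Σz)²)]
Numerator: 6×4168 − 168×144 = 816
Denominator: √[(31968 − 28224)(27060 − 20736)] = √[3744 × 6324] = 4865.9075
r = 816 / 4865.9075 ≈ 0.168

0.168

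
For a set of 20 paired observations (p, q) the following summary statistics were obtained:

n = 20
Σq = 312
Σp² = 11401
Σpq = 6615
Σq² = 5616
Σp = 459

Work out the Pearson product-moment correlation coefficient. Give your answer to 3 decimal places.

-0.677

r = (nΣpq − ΣpΣq) / √[(nΣp² − (Σp)²)(nΣq² − (Σq)²)]
Numerator: 20×6615 − 459×312 = -10908
Denominator: √[(228020 − 210681)(112320 − 97344)] = √[17339 × 14976] = 16114.2441
r = -10908 / 16114.2441 ≈ -0.677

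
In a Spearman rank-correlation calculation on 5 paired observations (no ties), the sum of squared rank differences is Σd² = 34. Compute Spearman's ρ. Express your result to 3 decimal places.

ρ = 1 − 6Σd² / [n(n²−1)] = 1 − 6×34 / (5×24)
  = 1 − 204/120 = 1 − 1.7000 ≈ -0.700

-0.700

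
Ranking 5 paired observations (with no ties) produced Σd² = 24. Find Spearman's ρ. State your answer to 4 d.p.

-0.2000

ρ = 1 − 6Σd² / [n(n²−1)] = 1 − 6×24 / (5×24)
  = 1 − 144/120 = 1 − 1.20000 ≈ -0.2000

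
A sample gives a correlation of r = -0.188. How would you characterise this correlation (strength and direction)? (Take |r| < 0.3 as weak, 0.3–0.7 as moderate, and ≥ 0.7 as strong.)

weak negative

r = -0.188 < 0 so the relationship is negative.
|r| = 0.188, which falls in the weak range.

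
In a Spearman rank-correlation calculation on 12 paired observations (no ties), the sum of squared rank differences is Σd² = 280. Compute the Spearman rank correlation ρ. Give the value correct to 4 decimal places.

ρ = 1 − 6Σd² / [n(n²−1)] = 1 − 6×280 / (12×143)
  = 1 − 1680/1716 = 1 − 0.97902 ≈ 0.0210

0.0210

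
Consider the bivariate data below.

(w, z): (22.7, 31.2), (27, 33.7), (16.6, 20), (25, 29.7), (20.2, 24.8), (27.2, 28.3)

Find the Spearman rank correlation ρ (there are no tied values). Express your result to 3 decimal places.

Rank w: 3, 5, 1, 4, 2, 6
Rank z: 5, 6, 1, 4, 2, 3
d = rank(w) − rank(z): -2, -1, 0, 0, 0, 3; Σd² = 14
ρ = 1 − 6Σd² / [n(n²−1)] = 1 − 6×14 / (6×35) = 1 − 84/210 ≈ 0.600

0.600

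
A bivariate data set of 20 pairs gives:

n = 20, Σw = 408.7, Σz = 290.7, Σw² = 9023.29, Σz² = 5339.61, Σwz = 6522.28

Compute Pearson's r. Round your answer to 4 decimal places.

r = (nΣwz − ΣwΣz) / √[(nΣw² − (Σw)²)(nΣz² − (Σz)²)]
Numerator: 20×6522.28 − 408.7×290.7 = 11636.51
Denominator: √[(180465.8 − 167035.69)(106792.2 − 84506.49)] = √[13430.11 × 22285.71] = 17300.2756
r = 11636.51 / 17300.2756 ≈ 0.6726

0.6726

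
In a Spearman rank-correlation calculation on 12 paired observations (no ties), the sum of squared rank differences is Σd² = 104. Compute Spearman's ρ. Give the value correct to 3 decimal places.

ρ = 1 − 6Σd² / [n(n²−1)] = 1 − 6×104 / (12×143)
  = 1 − 624/1716 = 1 − 0.3636 ≈ 0.636

0.636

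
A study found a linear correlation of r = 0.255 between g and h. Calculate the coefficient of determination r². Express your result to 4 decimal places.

r² = (0.255)² = 0.0650

0.0650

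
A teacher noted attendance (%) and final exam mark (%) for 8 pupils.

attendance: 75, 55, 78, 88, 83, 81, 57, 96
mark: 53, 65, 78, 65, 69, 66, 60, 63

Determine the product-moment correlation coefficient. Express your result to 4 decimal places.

0.1773

n = 8, Σx = 613, Σy = 519, Σx² = 48393, Σy² = 34029, Σxy = 39895
nΣxy − ΣxΣy = 319160 − 318147 = 1013
nΣx² − (Σx)² = 387144 − 375769 = 11375; nΣy² − (Σy)² = 272232 − 269361 = 2871
r = 1013 / √(11375 × 2871) = 1013 / 5714.6850 ≈ 0.1773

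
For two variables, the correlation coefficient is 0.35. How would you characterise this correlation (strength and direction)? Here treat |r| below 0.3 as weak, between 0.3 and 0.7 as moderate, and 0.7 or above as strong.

moderate positive

r = 0.35 > 0 so the relationship is positive.
|r| = 0.35, which falls in the moderate range.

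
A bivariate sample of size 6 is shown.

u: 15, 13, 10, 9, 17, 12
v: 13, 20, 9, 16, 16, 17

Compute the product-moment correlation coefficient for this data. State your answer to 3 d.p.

n = 6, Σu = 76, Σv = 91, Σu² = 1008, Σv² = 1451, Σuv = 1165
nΣuv − ΣuΣv = 6990 − 6916 = 74
nΣu² − (Σu)² = 6048 − 5776 = 272; nΣv² − (Σv)² = 8706 − 8281 = 425
r = 74 / √(272 × 425) = 74 / 340.0000 ≈ 0.218

0.218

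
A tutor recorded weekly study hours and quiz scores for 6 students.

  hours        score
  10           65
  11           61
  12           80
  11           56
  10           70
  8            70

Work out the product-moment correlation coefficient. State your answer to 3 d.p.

n = 6, Σx = 62, Σy = 402, Σx² = 650, Σy² = 27282, Σxy = 4157
nΣxy − ΣxΣy = 24942 − 24924 = 18
nΣx² − (Σx)² = 3900 − 3844 = 56; nΣy² − (Σy)² = 163692 − 161604 = 2088
r = 18 / √(56 × 2088) = 18 / 341.9474 ≈ 0.053

0.053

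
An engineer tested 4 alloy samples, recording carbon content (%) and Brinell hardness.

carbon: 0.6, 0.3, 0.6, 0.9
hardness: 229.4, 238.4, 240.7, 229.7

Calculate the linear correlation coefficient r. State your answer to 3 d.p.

n = 4, Σx = 2.4, Σy = 938.2, Σx² = 1.62, Σy² = 220157.5, Σxy = 560.31
nΣxy − ΣxΣy = 2241.24 − 2251.68 = -10.44
nΣx² − (Σx)² = 6.48 − 5.76 = 0.72; nΣy² − (Σy)² = 880630 − 880219.24 = 410.76
r = -10.44 / √(0.72 × 410.76) = -10.44 / 17.1973 ≈ -0.607

-0.607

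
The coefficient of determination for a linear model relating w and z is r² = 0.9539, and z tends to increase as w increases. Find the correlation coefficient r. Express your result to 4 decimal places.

0.9767

|r| = √0.9539 = 0.9767
The association is positive, so r = 0.9767.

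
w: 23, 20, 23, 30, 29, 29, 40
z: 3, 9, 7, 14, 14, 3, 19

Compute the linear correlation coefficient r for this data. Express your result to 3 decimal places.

0.708

n = 7, Σw = 194, Σz = 69, Σw² = 5640, Σz² = 901, Σwz = 2083
nΣwz − ΣwΣz = 14581 − 13386 = 1195
nΣw² − (Σw)² = 39480 − 37636 = 1844; nΣz² − (Σz)² = 6307 − 4761 = 1546
r = 1195 / √(1844 × 1546) = 1195 / 1688.4383 ≈ 0.708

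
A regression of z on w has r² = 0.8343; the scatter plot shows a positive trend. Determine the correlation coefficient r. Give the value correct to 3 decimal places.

|r| = √0.8343 = 0.913
The association is positive, so r = 0.913.

0.913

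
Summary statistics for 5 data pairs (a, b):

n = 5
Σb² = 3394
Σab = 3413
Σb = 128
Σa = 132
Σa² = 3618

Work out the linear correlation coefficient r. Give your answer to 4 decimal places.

r = (nΣab − ΣaΣb) / √[(nΣa² − (Σa)²)(nΣb² − (Σb)²)]
Numerator: 5×3413 − 132×128 = 169
Denominator: √[(18090 − 17424)(16970 − 16384)] = √[666 × 586] = 624.7207
r = 169 / 624.7207 ≈ 0.2705

0.2705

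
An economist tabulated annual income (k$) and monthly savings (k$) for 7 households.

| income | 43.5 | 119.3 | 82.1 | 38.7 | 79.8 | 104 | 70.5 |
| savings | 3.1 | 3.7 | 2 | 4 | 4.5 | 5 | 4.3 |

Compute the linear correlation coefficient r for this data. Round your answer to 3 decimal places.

0.191

n = 7, Σx = 537.9, Σy = 26.6, Σx² = 46517.13, Σy² = 107.04, Σxy = 2077.51
nΣxy − ΣxΣy = 14542.57 − 14308.14 = 234.43
nΣx² − (Σx)² = 325619.91 − 289336.41 = 36283.5; nΣy² − (Σy)² = 749.28 − 707.56 = 41.72
r = 234.43 / √(36283.5 × 41.72) = 234.43 / 1230.3445 ≈ 0.191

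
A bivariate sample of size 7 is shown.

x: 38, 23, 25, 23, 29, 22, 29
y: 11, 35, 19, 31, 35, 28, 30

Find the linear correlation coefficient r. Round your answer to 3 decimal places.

n = 7, Σx = 189, Σy = 189, Σx² = 5293, Σy² = 5577, Σxy = 4912
nΣxy − ΣxΣy = 34384 − 35721 = -1337
nΣx² − (Σx)² = 37051 − 35721 = 1330; nΣy² − (Σy)² = 39039 − 35721 = 3318
r = -1337 / √(1330 × 3318) = -1337 / 2100.6999 ≈ -0.636

-0.636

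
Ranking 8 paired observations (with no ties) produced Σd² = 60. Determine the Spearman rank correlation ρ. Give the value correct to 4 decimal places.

0.2857

ρ = 1 − 6Σd² / [n(n²−1)] = 1 − 6×60 / (8×63)
  = 1 − 360/504 = 1 − 0.71429 ≈ 0.2857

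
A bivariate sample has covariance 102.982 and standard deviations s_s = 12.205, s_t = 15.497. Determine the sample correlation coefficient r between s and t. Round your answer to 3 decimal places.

0.544

r = Cov(s,t) / (s_s · s_t) = 102.982 / (12.205 × 15.497)
  = 102.982 / 189.1409 ≈ 0.544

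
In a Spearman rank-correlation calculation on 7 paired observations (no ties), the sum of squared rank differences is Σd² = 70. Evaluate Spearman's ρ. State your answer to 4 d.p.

ρ = 1 − 6Σd² / [n(n²−1)] = 1 − 6×70 / (7×48)
  = 1 − 420/336 = 1 − 1.25000 ≈ -0.2500

-0.2500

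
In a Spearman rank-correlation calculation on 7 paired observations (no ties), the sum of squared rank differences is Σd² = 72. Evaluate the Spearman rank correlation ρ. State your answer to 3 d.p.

-0.286

ρ = 1 − 6Σd² / [n(n²−1)] = 1 − 6×72 / (7×48)
  = 1 − 432/336 = 1 − 1.2857 ≈ -0.286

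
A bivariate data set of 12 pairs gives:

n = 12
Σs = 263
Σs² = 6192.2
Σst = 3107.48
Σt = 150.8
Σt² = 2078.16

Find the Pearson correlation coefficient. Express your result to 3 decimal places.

r = (nΣst − ΣsΣt) / √[(nΣs² − (Σs)²)(nΣt² − (Σt)²)]
Numerator: 12×3107.48 − 263×150.8 = -2370.64
Denominator: √[(74306.4 − 69169)(24937.92 − 22740.64)] = √[5137.4 × 2197.28] = 3359.8075
r = -2370.64 / 3359.8075 ≈ -0.706

-0.706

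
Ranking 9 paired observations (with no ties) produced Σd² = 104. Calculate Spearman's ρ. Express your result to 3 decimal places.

ρ = 1 − 6Σd² / [n(n²−1)] = 1 − 6×104 / (9×80)
  = 1 − 624/720 = 1 − 0.8667 ≈ 0.133

0.133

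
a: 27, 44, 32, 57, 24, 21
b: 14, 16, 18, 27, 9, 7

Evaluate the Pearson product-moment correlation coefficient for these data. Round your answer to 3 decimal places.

n = 6, Σa = 205, Σb = 91, Σa² = 7955, Σb² = 1635, Σab = 3560
nΣab − ΣaΣb = 21360 − 18655 = 2705
nΣa² − (Σa)² = 47730 − 42025 = 5705; nΣb² − (Σb)² = 9810 − 8281 = 1529
r = 2705 / √(5705 × 1529) = 2705 / 2953.4632 ≈ 0.916

0.916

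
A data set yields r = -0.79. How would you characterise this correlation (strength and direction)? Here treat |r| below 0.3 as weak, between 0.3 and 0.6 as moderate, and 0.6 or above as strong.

strong negative

r = -0.79 < 0 so the relationship is negative.
|r| = 0.79, which falls in the strong range.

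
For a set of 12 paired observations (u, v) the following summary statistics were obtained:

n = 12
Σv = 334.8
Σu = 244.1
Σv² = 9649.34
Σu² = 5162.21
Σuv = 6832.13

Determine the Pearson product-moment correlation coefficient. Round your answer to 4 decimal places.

r = (nΣuv − ΣuΣv) / √[(nΣu² − (Σu)²)(nΣv² − (Σv)²)]
Numerator: 12×6832.13 − 244.1×334.8 = 260.88
Denominator: √[(61946.52 − 59584.81)(115792.08 − 112091.04)] = √[2361.71 × 3701.04] = 2956.4816
r = 260.88 / 2956.4816 ≈ 0.0882

0.0882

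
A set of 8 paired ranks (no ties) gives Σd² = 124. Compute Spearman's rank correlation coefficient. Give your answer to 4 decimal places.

ρ = 1 − 6Σd² / [n(n²−1)] = 1 − 6×124 / (8×63)
  = 1 − 744/504 = 1 − 1.47619 ≈ -0.4762

-0.4762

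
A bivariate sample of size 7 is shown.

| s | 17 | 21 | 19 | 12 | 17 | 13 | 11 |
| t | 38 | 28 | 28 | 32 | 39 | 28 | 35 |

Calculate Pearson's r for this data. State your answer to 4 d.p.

n = 7, Σs = 110, Σt = 228, Σs² = 1814, Σt² = 7566, Σst = 3562
nΣst − ΣsΣt = 24934 − 25080 = -146
nΣs² − (Σs)² = 12698 − 12100 = 598; nΣt² − (Σt)² = 52962 − 51984 = 978
r = -146 / √(598 × 978) = -146 / 764.7509 ≈ -0.1909

-0.1909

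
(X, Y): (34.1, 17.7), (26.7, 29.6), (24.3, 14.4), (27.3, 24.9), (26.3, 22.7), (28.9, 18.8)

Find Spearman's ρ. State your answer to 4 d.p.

Rank X: 6, 3, 1, 4, 2, 5
Rank Y: 2, 6, 1, 5, 4, 3
d = rank(X) − rank(Y): 4, -3, 0, -1, -2, 2; Σd² = 34
ρ = 1 − 6Σd² / [n(n²−1)] = 1 − 6×34 / (6×35) = 1 − 204/210 ≈ 0.0286

0.0286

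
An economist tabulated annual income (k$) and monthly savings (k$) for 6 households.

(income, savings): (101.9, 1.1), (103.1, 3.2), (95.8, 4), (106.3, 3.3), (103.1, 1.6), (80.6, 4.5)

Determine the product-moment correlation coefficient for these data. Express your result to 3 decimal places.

n = 6, Σx = 590.8, Σy = 17.7, Σx² = 58616.52, Σy² = 61.15, Σxy = 1703.66
nΣxy − ΣxΣy = 10221.96 − 10457.16 = -235.2
nΣx² − (Σx)² = 351699.12 − 349044.64 = 2654.48; nΣy² − (Σy)² = 366.9 − 313.29 = 53.61
r = -235.2 / √(2654.48 × 53.61) = -235.2 / 377.2356 ≈ -0.623

-0.623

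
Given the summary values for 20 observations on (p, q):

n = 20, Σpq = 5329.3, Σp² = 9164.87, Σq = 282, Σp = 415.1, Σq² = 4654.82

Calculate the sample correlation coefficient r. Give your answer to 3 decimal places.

-0.857

r = (nΣpq − ΣpΣq) / √[(nΣp² − (Σp)²)(nΣq² − (Σq)²)]
Numerator: 20×5329.3 − 415.1×282 = -10472.2
Denominator: √[(183297.4 − 172308.01)(93096.4 − 79524)] = √[10989.39 × 13572.4] = 12212.7964
r = -10472.2 / 12212.7964 ≈ -0.857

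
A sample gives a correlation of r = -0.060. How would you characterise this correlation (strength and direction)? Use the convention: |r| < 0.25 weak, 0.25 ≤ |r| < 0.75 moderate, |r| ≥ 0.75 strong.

r = -0.060 < 0 so the relationship is negative.
|r| = 0.060, which falls in the weak range.

weak negative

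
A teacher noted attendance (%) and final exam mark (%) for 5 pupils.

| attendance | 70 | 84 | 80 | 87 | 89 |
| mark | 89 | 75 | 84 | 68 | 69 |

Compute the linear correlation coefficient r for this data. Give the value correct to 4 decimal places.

n = 5, Σx = 410, Σy = 385, Σx² = 33846, Σy² = 29987, Σxy = 31307
nΣxy − ΣxΣy = 156535 − 157850 = -1315
nΣx² − (Σx)² = 169230 − 168100 = 1130; nΣy² − (Σy)² = 149935 − 148225 = 1710
r = -1315 / √(1130 × 1710) = -1315 / 1390.0719 ≈ -0.9460

-0.9460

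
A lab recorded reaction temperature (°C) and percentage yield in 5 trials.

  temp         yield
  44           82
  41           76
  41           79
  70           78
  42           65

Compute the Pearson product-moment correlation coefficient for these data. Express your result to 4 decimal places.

0.1981

n = 5, Σx = 238, Σy = 380, Σx² = 11962, Σy² = 29050, Σxy = 18153
nΣxy − ΣxΣy = 90765 − 90440 = 325
nΣx² − (Σx)² = 59810 − 56644 = 3166; nΣy² − (Σy)² = 145250 − 144400 = 850
r = 325 / √(3166 × 850) = 325 / 1640.4573 ≈ 0.1981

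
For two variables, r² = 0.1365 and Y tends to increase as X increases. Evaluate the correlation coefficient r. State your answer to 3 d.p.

|r| = √0.1365 = 0.369
The association is positive, so r = 0.369.

0.369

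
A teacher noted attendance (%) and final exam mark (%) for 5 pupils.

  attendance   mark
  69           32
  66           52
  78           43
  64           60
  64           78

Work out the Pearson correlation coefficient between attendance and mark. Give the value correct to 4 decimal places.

n = 5, Σx = 341, Σy = 265, Σx² = 23393, Σy² = 15261, Σxy = 17826
nΣxy − ΣxΣy = 89130 − 90365 = -1235
nΣx² − (Σx)² = 116965 − 116281 = 684; nΣy² − (Σy)² = 76305 − 70225 = 6080
r = -1235 / √(684 × 6080) = -1235 / 2039.2940 ≈ -0.6056

-0.6056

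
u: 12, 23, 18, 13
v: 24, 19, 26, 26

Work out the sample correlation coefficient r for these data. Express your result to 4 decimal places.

n = 4, Σu = 66, Σv = 95, Σu² = 1166, Σv² = 2289, Σuv = 1531
nΣuv − ΣuΣv = 6124 − 6270 = -146
nΣu² − (Σu)² = 4664 − 4356 = 308; nΣv² − (Σv)² = 9156 − 9025 = 131
r = -146 / √(308 × 131) = -146 / 200.8681 ≈ -0.7268

-0.7268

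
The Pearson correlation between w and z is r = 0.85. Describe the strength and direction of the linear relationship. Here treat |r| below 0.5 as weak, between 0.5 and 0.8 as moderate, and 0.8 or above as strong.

strong positive

r = 0.85 > 0 so the relationship is positive.
|r| = 0.85, which falls in the strong range.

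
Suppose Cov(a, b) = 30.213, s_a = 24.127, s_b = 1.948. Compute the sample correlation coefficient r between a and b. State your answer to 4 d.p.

0.6428

r = Cov(a,b) / (s_a · s_b) = 30.213 / (24.127 × 1.948)
  = 30.213 / 46.9994 ≈ 0.6428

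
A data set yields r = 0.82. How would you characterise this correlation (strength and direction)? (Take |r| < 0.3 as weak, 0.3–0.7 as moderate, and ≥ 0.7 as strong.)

strong positive

r = 0.82 > 0 so the relationship is positive.
|r| = 0.82, which falls in the strong range.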